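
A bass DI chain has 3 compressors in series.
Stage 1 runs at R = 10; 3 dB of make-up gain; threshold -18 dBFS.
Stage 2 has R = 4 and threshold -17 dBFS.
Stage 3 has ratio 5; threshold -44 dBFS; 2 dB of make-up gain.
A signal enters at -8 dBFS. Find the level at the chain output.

-36.45 dBFS

Stage 1: overshoot 10 dB → 10/10 = 1 dB → -17 dBFS; +3 dB make-up → -14 dBFS.
Stage 2: -14 dBFS is 3 dB over -17 dBFS; at 4:1 that becomes 0.75 dB over, giving -16.25 dBFS.
Stage 3: 27.75 dB above -44 dBFS, reduced 5:1 to 5.55 dB above → -38.45 dBFS; +2 dB make-up → -36.45 dBFS.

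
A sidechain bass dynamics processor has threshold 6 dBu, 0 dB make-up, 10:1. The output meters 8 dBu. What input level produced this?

26 dBu

Post-compression overshoot = 8 − 6 = 2 dB.
Input overshoot = R × output overshoot = 20 dB → input = 6 + 20 = 26 dBu.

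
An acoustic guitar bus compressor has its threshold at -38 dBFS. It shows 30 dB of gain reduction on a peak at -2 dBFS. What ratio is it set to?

Input overshoot = -2 − (-38) = 36 dB.
Output overshoot = 36 − 30 = 6 dB.
Ratio = input overshoot / output overshoot = 36 / 6 = 6.

6:1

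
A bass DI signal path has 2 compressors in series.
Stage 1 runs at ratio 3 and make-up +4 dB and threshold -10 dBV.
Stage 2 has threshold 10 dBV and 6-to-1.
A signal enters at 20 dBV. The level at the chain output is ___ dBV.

Stage 1: 30 dB above -10 dBV, reduced 3:1 to 10 dB above → 0 dBV; +4 dB make-up → 4 dBV.
Stage 2: below threshold (4 ≤ 10); passes unchanged; output 4 dBV.

4 dBV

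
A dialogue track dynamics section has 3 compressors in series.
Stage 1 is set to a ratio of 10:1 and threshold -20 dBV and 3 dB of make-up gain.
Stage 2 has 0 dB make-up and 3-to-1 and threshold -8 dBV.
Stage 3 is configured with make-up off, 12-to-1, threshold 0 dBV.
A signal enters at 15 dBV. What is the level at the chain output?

-13.5 dBV

Stage 1: 15 dBV is 35 dB over -20 dBV; at 10:1 that becomes 3.5 dB over, giving -16.5 dBV; +3 dB make-up → -13.5 dBV.
Stage 2: -13.5 dBV ≤ -8 dBV, so stage 2 doesn't engage; output -13.5 dBV.
Stage 3: -13.5 dBV is at or below the 0 dBV threshold — no compression; output -13.5 dBV.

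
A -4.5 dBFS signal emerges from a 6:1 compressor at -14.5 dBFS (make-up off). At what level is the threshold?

Let T be the threshold. Output overshoot = (input overshoot)/R, so -14.5 − T = (-4.5 − T)/6.
6·(-14.5 − T) = -4.5 − T → 5·T = -87 − (-4.5) = -82.5.
T = -82.5/5 = -16.5 dBFS.

-16.5 dBFS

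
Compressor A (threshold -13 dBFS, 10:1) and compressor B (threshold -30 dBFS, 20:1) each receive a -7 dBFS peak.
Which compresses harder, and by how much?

A: overshoot 6 dB → output overshoot 0.6 dB → GR 5.4 dB.
B: overshoot 23 dB → output overshoot 1.15 dB → GR 21.85 dB.
B reduces 16.45 dB more.

B, by 16.45 dB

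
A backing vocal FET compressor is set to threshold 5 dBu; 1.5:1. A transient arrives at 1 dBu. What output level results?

1 dBu

1 dBu is 4 dB below the 5 dBu threshold, so no gain reduction is applied.
Output = input = 1 dBu.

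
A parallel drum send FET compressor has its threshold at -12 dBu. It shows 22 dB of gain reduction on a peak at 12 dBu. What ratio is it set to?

Input overshoot = 12 − (-12) = 24 dB.
Output overshoot = 24 − 22 = 2 dB.
Ratio = input overshoot / output overshoot = 24 / 2 = 12.

12:1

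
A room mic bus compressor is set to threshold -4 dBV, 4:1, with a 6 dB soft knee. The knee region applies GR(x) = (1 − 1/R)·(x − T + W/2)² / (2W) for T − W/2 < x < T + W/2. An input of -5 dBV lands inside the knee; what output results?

x − T + W/2 = -5 − (-4) + 3 = 2.
GR = (1 − 1/4) × 2² / 12 = 0.75 × 4 / 12 = 0.25 dB.
Output = -5 − 0.25 = -5.25 dBV.

-5.25 dBV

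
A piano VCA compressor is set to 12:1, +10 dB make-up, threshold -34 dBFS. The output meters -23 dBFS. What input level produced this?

Remove make-up: -23 − 10 = -33 dBFS.
The compressed level sits -33 − (-34) = 1 dB over threshold.
Input overshoot = R × output overshoot = 12 dB → input = -34 + 12 = -22 dBFS.

-22 dBFS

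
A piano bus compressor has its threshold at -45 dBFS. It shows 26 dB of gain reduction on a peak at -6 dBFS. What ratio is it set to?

3:1

Input overshoot = -6 − (-45) = 39 dB.
Output overshoot = 39 − 26 = 13 dB.
Ratio = input overshoot / output overshoot = 39 / 13 = 3.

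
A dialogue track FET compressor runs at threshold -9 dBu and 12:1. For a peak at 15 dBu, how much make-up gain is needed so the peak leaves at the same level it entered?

22 dB

The peak compresses to -9 + 24/12 = -7 dBu.
To reach 15 dBu requires 15 − (-7) = 22 dB of make-up.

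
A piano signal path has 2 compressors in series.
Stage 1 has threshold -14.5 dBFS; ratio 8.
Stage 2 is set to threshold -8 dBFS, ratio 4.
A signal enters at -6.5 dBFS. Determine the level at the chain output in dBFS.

-13.5 dBFS

Stage 1: 8 dB above -14.5 dBFS, reduced 8:1 to 1 dB above → -13.5 dBFS.
Stage 2: -13.5 dBFS is at or below the -8 dBFS threshold — no compression; output -13.5 dBFS.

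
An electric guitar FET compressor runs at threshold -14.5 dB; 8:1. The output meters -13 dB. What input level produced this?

Post-compression overshoot = -13 − (-14.5) = 1.5 dB.
Input overshoot = R × output overshoot = 12 dB → input = -14.5 + 12 = -2.5 dB.

-2.5 dB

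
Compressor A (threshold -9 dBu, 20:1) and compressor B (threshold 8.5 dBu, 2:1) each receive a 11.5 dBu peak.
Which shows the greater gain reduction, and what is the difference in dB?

A, by 17.975 dB

A: 20.5 dB over, compressed to 1.025 dB over, so 19.475 dB of GR.
B: 3 dB over, compressed to 1.5 dB over, so 1.5 dB of GR.
A reduces 17.975 dB more.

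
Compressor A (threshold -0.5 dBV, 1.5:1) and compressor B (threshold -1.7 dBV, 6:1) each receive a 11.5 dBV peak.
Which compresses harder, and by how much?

A: GR = 12 − 12/1.5 = 4 dB.
B: GR = 13.2 − 13.2/6 = 11 dB.
Difference: 7 dB in favour of B.

B, by 7 dB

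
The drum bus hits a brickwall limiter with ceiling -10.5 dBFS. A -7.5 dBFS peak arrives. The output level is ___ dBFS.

-10.5 dBFS

At ∞:1, everything above -10.5 dBFS is held at the ceiling.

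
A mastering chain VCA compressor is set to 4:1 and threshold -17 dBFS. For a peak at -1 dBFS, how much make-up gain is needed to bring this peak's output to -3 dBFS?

Overshoot 16 dB → 16/4 = 4 dB after compression, so the compressed level is -17 + 4 = -13 dBFS.
Make-up = target − compressed = -3 − (-13) = 10 dB.

10 dB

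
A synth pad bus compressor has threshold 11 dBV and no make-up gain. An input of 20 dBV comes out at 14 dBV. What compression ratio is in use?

Input overshoot = 20 − 11 = 9 dB; output overshoot = 14 − 11 = 3 dB.
Ratio = 9 / 3 = 3.

3:1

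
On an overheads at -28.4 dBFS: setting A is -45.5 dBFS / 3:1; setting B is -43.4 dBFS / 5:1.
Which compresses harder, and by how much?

A: GR = 17.1 − 17.1/3 = 11.4 dB.
B: GR = 15 − 15/5 = 12 dB.
Difference: 0.6 dB in favour of B.

B, by 0.6 dB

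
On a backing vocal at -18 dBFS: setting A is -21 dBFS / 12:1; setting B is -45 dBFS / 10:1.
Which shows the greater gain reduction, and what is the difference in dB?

B, by 21.55 dB

A: 3 dB over, compressed to 0.25 dB over, so 2.75 dB of GR.
B: 27 dB over, compressed to 2.7 dB over, so 24.3 dB of GR.
B reduces 21.55 dB more.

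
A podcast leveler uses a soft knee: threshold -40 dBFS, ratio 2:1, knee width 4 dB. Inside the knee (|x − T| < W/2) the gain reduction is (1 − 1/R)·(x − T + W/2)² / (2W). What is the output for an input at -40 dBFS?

-40.25 dBFS

x − T + W/2 = -40 − (-40) + 2 = 2.
GR = (1 − 1/2) × 2² / 8 = 0.5 × 4 / 8 = 0.25 dB.
Output = -40 − 0.25 = -40.25 dBFS.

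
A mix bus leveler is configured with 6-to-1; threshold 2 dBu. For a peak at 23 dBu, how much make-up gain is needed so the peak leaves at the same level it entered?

17.5 dB

Without make-up, output = threshold + overshoot/6 = 2 + 3.5 = 5.5 dBu.
Gap to target: 17.5 dB.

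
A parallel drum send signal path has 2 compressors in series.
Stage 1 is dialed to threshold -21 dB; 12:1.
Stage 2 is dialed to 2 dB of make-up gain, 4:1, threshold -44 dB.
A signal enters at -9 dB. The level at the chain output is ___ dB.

-36 dB

Stage 1: overshoot 12 dB → 12/12 = 1 dB → -20 dB.
Stage 2: 24 dB above -44 dB, reduced 4:1 to 6 dB above → -38 dB; +2 dB make-up → -36 dB.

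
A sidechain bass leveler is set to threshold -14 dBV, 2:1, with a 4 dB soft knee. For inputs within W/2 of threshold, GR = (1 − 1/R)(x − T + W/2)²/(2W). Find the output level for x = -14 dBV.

x − T + W/2 = -14 − (-14) + 2 = 2.
GR = (1 − 1/2) × 2² / 8 = 0.5 × 4 / 8 = 0.25 dB.
Output = -14 − 0.25 = -14.25 dBV.

-14.25 dBV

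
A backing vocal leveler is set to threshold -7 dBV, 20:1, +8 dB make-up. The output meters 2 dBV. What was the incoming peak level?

Remove make-up: 2 − 8 = -6 dBV.
That's 1 dB above the -7 dBV threshold.
Input overshoot = R × output overshoot = 20 dB → input = -7 + 20 = 13 dBV.

13 dBV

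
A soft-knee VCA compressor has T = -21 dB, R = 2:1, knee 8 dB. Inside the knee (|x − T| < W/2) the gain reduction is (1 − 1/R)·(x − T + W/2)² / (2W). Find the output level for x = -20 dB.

x − T + W/2 = -20 − (-21) + 4 = 5.
GR = (1 − 1/2) × 5² / 16 = 0.5 × 25 / 16 = 0.78125 dB.
Output = -20 − 0.78125 = -20.78125 dB.

-20.78125 dB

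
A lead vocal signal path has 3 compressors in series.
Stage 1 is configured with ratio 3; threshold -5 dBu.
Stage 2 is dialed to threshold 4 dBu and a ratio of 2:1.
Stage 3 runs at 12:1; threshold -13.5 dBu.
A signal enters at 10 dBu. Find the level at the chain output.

-12.375 dBu

Stage 1: 15 dB above -5 dBu, reduced 3:1 to 5 dB above → 0 dBu.
Stage 2: 0 dBu ≤ 4 dBu, so stage 2 doesn't engage; output 0 dBu.
Stage 3: overshoot 13.5 dB → 13.5/12 = 1.125 dB → -12.375 dBu.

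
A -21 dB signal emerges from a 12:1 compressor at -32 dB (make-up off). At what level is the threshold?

Let T be the threshold. Output overshoot = (input overshoot)/R, so -32 − T = (-21 − T)/12.
12·(-32 − T) = -21 − T → 11·T = -384 − (-21) = -363.
T = -363/11 = -33 dB.

-33 dB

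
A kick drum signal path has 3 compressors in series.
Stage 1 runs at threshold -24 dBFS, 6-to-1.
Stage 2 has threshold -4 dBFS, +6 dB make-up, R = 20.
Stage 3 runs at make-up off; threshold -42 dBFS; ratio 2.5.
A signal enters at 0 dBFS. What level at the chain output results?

Stage 1: 24 dB above -24 dBFS, reduced 6:1 to 4 dB above → -20 dBFS.
Stage 2: -20 dBFS ≤ -4 dBFS, so stage 2 doesn't engage; make-up brings it to -14 dBFS.
Stage 3: -14 dBFS is 28 dB over -42 dBFS; at 2.5:1 that becomes 11.2 dB over, giving -30.8 dBFS.

-30.8 dBFS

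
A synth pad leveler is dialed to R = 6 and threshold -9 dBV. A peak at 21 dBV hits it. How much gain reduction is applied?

25 dB

21 dBV exceeds the threshold by 30 dB.
A 6:1 ratio leaves 5 dB of that excess.
GR = overshoot in − overshoot out = 30 − 5 = 25 dB.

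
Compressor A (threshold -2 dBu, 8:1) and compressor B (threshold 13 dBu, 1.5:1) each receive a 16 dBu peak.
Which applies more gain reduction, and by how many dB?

A: overshoot 18 dB → output overshoot 2.25 dB → GR 15.75 dB.
B: overshoot 3 dB → output overshoot 2 dB → GR 1 dB.
A applies 14.75 dB more gain reduction.

A, by 14.75 dB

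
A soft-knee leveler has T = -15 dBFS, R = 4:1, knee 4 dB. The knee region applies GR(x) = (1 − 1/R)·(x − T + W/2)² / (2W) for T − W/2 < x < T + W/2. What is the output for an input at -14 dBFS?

-14.84375 dBFS

x − T + W/2 = -14 − (-15) + 2 = 3.
GR = (1 − 1/4) × 3² / 8 = 0.75 × 9 / 8 = 0.84375 dB.
Output = -14 − 0.84375 = -14.84375 dBFS.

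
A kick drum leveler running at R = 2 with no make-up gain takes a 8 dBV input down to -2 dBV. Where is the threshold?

-12 dBV

Input is 20 dB above T (since output overshoot × R = input overshoot: (-2 − T)·2 = 8 − T gives T = -12 dBV).
Check: -12 + (8 − (-12))/2 = -12 + 10 = -2 dBV. ✓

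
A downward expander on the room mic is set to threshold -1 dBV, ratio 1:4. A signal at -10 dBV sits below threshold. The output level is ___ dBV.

-37 dBV

The input is 9 dB below the -1 dBV threshold.
A 1:4 expander multiplies undershoot by 4: 9 × 4 = 36 dB below threshold.
Output = -1 − 36 = -37 dBV.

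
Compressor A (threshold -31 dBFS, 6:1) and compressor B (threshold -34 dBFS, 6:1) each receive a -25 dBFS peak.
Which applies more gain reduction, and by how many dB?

A: overshoot 6 dB → output overshoot 1 dB → GR 5 dB.
B: overshoot 9 dB → output overshoot 1.5 dB → GR 7.5 dB.
B applies 2.5 dB more gain reduction.

B, by 2.5 dB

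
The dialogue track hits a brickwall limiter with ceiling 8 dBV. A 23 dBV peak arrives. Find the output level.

The limiter clamps the peak to its 8 dBV ceiling.

8 dBV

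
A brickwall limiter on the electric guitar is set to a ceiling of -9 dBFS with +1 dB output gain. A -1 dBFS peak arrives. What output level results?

-8 dBFS

At ∞:1, everything above -9 dBFS is held at the ceiling.
Output gain then adds 1 dB: -9 + 1 = -8 dBFS.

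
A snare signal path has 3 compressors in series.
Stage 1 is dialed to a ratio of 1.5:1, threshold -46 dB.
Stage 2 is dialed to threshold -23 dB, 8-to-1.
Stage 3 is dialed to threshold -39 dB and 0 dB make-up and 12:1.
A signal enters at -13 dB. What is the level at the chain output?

-37.75 dB

Stage 1: overshoot 33 dB → 33/1.5 = 22 dB → -24 dB.
Stage 2: -24 dB is at or below the -23 dB threshold — no compression; output -24 dB.
Stage 3: 15 dB above -39 dB, reduced 12:1 to 1.25 dB above → -37.75 dB.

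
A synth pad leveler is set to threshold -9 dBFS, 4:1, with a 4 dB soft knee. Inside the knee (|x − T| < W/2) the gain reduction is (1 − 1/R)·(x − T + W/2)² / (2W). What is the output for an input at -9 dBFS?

-9.375 dBFS

x − T + W/2 = -9 − (-9) + 2 = 2.
GR = (1 − 1/4) × 2² / 8 = 0.75 × 4 / 8 = 0.375 dB.
Output = -9 − 0.375 = -9.375 dBFS.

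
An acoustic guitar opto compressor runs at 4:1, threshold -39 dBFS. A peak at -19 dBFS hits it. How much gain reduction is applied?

Overshoot = -19 − (-39) = 20 dB.
A 4:1 ratio leaves 5 dB of that excess.
So the signal is attenuated by 20 − 5 = 15 dB.

15 dB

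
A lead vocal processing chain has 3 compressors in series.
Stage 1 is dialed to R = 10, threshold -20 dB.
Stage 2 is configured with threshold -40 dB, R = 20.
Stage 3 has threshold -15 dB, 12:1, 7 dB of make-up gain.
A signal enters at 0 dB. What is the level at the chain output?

-31.9 dB

Stage 1: 20 dB above -20 dB, reduced 10:1 to 2 dB above → -18 dB.
Stage 2: 22 dB above -40 dB, reduced 20:1 to 1.1 dB above → -38.9 dB.
Stage 3: below threshold (-38.9 ≤ -15); passes unchanged; make-up brings it to -31.9 dB.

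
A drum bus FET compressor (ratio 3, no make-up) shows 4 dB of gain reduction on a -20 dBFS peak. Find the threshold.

Input is 6 dB above T (since output overshoot × R = input overshoot: (-24 − T)·3 = -20 − T gives T = -26 dBFS).
Check: -26 + (-20 − (-26))/3 = -26 + 2 = -24 dBFS. ✓

-26 dBFS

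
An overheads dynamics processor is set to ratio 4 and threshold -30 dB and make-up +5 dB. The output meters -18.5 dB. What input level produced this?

Before make-up, the level was -18.5 − 5 = -23.5 dB.
The compressed level sits -23.5 − (-30) = 6.5 dB over threshold.
Before 4:1 compression the overshoot was 6.5 × 4 = 26 dB, so input = -30 + 26 = -4 dB.

-4 dB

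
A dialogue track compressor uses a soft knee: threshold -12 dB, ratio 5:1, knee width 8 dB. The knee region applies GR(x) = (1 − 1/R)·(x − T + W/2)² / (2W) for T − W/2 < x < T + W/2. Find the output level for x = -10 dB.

x − T + W/2 = -10 − (-12) + 4 = 6.
GR = (1 − 1/5) × 6² / 16 = 0.8 × 36 / 16 = 1.8 dB.
Output = -10 − 1.8 = -11.8 dB.

-11.8 dB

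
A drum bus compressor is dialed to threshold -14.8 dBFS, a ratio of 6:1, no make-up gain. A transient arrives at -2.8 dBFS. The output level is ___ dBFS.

-12.8 dBFS

Overshoot: -2.8 − (-14.8) = 12 dB.
6:1 compression reduces that to 12/6 = 2 dB over.
That puts the output at -12.8 dBFS.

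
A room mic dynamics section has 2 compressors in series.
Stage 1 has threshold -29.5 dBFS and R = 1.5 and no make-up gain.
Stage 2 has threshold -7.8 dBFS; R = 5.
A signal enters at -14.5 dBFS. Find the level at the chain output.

Stage 1: overshoot 15 dB → 15/1.5 = 10 dB → -19.5 dBFS.
Stage 2: below threshold (-19.5 ≤ -7.8); passes unchanged; output -19.5 dBFS.

-19.5 dBFS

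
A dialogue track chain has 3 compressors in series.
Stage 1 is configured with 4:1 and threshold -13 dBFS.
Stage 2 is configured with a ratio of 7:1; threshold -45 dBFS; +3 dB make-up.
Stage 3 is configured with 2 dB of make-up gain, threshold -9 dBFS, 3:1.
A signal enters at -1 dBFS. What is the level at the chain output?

Stage 1: overshoot 12 dB → 12/4 = 3 dB → -10 dBFS.
Stage 2: -10 dBFS is 35 dB over -45 dBFS; at 7:1 that becomes 5 dB over, giving -40 dBFS; +3 dB make-up → -37 dBFS.
Stage 3: -37 dBFS ≤ -9 dBFS, so stage 3 doesn't engage; make-up brings it to -35 dBFS.

-35 dBFS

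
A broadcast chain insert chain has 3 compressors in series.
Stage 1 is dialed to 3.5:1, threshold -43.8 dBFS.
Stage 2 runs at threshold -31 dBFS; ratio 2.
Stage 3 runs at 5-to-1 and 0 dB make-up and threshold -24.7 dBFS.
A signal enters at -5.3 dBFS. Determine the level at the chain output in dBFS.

-32.8 dBFS

Stage 1: overshoot 38.5 dB → 38.5/3.5 = 11 dB → -32.8 dBFS.
Stage 2: below threshold (-32.8 ≤ -31); passes unchanged; output -32.8 dBFS.
Stage 3: -32.8 dBFS ≤ -24.7 dBFS, so stage 3 doesn't engage; output -32.8 dBFS.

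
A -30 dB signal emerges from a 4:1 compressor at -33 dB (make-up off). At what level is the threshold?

Let T be the threshold. Output overshoot = (input overshoot)/R, so -33 − T = (-30 − T)/4.
4·(-33 − T) = -30 − T → 3·T = -132 − (-30) = -102.
T = -102/3 = -34 dB.

-34 dB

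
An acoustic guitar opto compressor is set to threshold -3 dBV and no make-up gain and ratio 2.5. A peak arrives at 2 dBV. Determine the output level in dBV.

-1 dBV

Overshoot: 2 − (-3) = 5 dB.
The 5 dB excess becomes 2 dB after 2.5:1 reduction.
Output = -3 + 2 = -1 dBV.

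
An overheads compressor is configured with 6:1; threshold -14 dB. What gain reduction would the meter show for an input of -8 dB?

5 dB

Overshoot = -8 − (-14) = 6 dB.
After 6:1 compression the overshoot becomes 6/6 = 1 dB.
So the signal is attenuated by 6 − 1 = 5 dB.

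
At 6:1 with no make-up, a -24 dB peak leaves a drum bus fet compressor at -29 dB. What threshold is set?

-30 dB

Let T be the threshold. Output overshoot = (input overshoot)/R, so -29 − T = (-24 − T)/6.
6·(-29 − T) = -24 − T → 5·T = -174 − (-24) = -150.
T = -150/5 = -30 dB.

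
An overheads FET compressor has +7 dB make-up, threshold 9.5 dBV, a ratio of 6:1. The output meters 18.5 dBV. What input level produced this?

Remove make-up: 18.5 − 7 = 11.5 dBV.
That's 2 dB above the 9.5 dBV threshold.
Undo the ratio: input overshoot = 2 × 6 = 12 dB, giving input = 21.5 dBV.

21.5 dBV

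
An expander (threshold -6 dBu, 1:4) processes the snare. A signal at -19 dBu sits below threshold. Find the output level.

Below threshold, a 1:4 expander applies gain = (4−1)×(T − x) of attenuation.
(4−1) × 13 = 39 dB, so output = -19 − 39 = -58 dBu.

-58 dBu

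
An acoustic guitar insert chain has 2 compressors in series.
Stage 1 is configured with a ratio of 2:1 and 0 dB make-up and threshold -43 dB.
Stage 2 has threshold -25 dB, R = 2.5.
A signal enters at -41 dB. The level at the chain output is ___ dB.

-42 dB

Stage 1: 2 dB above -43 dB, reduced 2:1 to 1 dB above → -42 dB.
Stage 2: below threshold (-42 ≤ -25); passes unchanged; output -42 dB.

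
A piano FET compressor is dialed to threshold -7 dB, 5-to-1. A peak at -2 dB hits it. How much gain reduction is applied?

4 dB

Overshoot = -2 − (-7) = 5 dB.
At 5:1, output sits 5/5 = 1 dB above threshold.
Gain reduction = 5 − 1 = 4 dB.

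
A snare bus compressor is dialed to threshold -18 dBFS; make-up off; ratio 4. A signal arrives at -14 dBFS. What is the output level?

The input is 4 dB above the -18 dBFS threshold.
4:1 compression reduces that to 4/4 = 1 dB over.
That puts the output at -17 dBFS.

-17 dBFS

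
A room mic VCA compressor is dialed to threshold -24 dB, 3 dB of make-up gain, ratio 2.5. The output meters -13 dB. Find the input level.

-4 dB

Stripping the +3 dB make-up gives -16 dB at the gain stage.
The compressed level sits -16 − (-24) = 8 dB over threshold.
Undo the ratio: input overshoot = 8 × 2.5 = 20 dB, giving input = -4 dB.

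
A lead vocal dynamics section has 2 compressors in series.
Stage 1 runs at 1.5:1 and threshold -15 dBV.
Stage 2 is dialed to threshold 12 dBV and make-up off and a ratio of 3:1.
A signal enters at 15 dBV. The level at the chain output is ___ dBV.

Stage 1: 30 dB above -15 dBV, reduced 1.5:1 to 20 dB above → 5 dBV.
Stage 2: 5 dBV ≤ 12 dBV, so stage 2 doesn't engage; output 5 dBV.

5 dBV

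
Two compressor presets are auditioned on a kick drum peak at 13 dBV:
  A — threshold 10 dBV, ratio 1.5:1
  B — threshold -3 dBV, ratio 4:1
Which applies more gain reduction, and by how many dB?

A: overshoot 3 dB → output overshoot 2 dB → GR 1 dB.
B: overshoot 16 dB → output overshoot 4 dB → GR 12 dB.
B reduces 11 dB more.

B, by 11 dB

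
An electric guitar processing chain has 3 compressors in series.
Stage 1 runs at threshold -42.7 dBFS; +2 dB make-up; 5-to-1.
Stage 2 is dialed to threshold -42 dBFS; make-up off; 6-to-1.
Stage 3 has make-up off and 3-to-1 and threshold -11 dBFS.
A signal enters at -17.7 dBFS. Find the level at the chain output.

Stage 1: 25 dB above -42.7 dBFS, reduced 5:1 to 5 dB above → -37.7 dBFS; +2 dB make-up → -35.7 dBFS.
Stage 2: -35.7 dBFS is 6.3 dB over -42 dBFS; at 6:1 that becomes 1.05 dB over, giving -40.95 dBFS.
Stage 3: below threshold (-40.95 ≤ -11); passes unchanged; output -40.95 dBFS.

-40.95 dBFS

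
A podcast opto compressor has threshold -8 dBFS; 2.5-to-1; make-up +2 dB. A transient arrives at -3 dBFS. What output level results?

-4 dBFS

The input is 5 dB above the -8 dBFS threshold.
The 5 dB excess becomes 2 dB after 2.5:1 reduction.
That puts the output at -6 dBFS; make-up adds 2 dB, giving -4 dBFS.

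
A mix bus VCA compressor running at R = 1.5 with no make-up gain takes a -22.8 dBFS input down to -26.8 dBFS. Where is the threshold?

-34.8 dBFS

Let T be the threshold. Output overshoot = (input overshoot)/R, so -26.8 − T = (-22.8 − T)/1.5.
1.5·(-26.8 − T) = -22.8 − T → 0.5·T = -40.2 − (-22.8) = -17.4.
T = -17.4/0.5 = -34.8 dBFS.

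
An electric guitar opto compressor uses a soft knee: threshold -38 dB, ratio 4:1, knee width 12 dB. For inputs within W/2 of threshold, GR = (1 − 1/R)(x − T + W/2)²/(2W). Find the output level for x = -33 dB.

x − T + W/2 = -33 − (-38) + 6 = 11.
GR = (1 − 1/4) × 11² / 24 = 0.75 × 121 / 24 = 3.78125 dB.
Output = -33 − 3.78125 = -36.78125 dB.

-36.78125 dB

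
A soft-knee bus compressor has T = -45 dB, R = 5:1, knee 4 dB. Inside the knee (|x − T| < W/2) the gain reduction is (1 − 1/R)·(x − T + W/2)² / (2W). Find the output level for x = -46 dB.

-46.1 dB

x − T + W/2 = -46 − (-45) + 2 = 1.
GR = (1 − 1/5) × 1² / 8 = 0.8 × 1 / 8 = 0.1 dB.
Output = -46 − 0.1 = -46.1 dB.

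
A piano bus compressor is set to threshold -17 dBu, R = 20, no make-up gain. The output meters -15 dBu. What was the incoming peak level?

23 dBu

The compressed level sits -15 − (-17) = 2 dB over threshold.
Input overshoot = R × output overshoot = 40 dB → input = -17 + 40 = 23 dBu.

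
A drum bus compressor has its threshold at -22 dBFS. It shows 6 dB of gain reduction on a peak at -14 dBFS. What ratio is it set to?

4:1

Input overshoot = -14 − (-22) = 8 dB.
Output overshoot = 8 − 6 = 2 dB.
Ratio = input overshoot / output overshoot = 8 / 2 = 4.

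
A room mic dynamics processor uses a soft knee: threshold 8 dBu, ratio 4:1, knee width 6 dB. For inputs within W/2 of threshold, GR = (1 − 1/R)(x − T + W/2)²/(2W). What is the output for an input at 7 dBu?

6.75 dBu

x − T + W/2 = 7 − 8 + 3 = 2.
GR = (1 − 1/4) × 2² / 12 = 0.75 × 4 / 12 = 0.25 dB.
Output = 7 − 0.25 = 6.75 dBu.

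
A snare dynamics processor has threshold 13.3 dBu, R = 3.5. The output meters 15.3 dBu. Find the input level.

That's 2 dB above the 13.3 dBu threshold.
Undo the ratio: input overshoot = 2 × 3.5 = 7 dB, giving input = 20.3 dBu.

20.3 dBu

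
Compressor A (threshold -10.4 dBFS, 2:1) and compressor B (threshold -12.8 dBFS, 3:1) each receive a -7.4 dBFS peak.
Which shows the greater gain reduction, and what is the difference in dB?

A: 3 dB over, compressed to 1.5 dB over, so 1.5 dB of GR.
B: 5.4 dB over, compressed to 1.8 dB over, so 3.6 dB of GR.
Difference: 2.1 dB in favour of B.

B, by 2.1 dB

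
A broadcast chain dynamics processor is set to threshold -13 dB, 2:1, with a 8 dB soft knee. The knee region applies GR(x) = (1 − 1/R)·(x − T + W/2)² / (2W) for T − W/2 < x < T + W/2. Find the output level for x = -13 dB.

-13.5 dB

x − T + W/2 = -13 − (-13) + 4 = 4.
GR = (1 − 1/2) × 4² / 16 = 0.5 × 16 / 16 = 0.5 dB.
Output = -13 − 0.5 = -13.5 dB.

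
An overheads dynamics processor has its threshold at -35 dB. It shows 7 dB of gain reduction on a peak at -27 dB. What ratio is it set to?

Input overshoot = -27 − (-35) = 8 dB.
Output overshoot = 8 − 7 = 1 dB.
Ratio = input overshoot / output overshoot = 8 / 1 = 8.

8:1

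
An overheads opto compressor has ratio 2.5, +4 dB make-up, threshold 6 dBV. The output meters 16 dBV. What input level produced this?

21 dBV

Before make-up, the level was 16 − 4 = 12 dBV.
The compressed level sits 12 − 6 = 6 dB over threshold.
Input overshoot = R × output overshoot = 15 dB → input = 6 + 15 = 21 dBV.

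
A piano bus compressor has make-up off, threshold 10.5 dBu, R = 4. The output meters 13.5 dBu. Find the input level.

22.5 dBu

Post-compression overshoot = 13.5 − 10.5 = 3 dB.
Undo the ratio: input overshoot = 3 × 4 = 12 dB, giving input = 22.5 dBu.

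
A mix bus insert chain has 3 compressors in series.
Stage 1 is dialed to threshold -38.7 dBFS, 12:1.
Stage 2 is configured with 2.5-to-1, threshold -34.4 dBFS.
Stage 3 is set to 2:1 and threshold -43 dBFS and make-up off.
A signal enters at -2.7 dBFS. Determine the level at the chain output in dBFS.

Stage 1: 36 dB above -38.7 dBFS, reduced 12:1 to 3 dB above → -35.7 dBFS.
Stage 2: -35.7 dBFS ≤ -34.4 dBFS, so stage 2 doesn't engage; output -35.7 dBFS.
Stage 3: overshoot 7.3 dB → 7.3/2 = 3.65 dB → -39.35 dBFS.

-39.35 dBFS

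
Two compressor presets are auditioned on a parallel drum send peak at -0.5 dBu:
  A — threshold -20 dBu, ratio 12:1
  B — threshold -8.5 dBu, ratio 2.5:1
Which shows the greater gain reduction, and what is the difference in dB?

A, by 13.075 dB

A: GR = 19.5 − 19.5/12 = 17.875 dB.
B: GR = 8 − 8/2.5 = 4.8 dB.
Difference: 13.075 dB in favour of A.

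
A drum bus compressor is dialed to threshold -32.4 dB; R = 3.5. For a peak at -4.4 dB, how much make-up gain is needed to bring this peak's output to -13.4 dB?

The peak compresses to -32.4 + 28/3.5 = -24.4 dB.
To reach -13.4 dB requires -13.4 − (-24.4) = 11 dB of make-up.

11 dB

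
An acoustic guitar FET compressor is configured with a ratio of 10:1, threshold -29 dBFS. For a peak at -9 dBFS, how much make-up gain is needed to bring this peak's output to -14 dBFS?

Without make-up, output = threshold + overshoot/10 = -29 + 2 = -27 dBFS.
Gap to target: 13 dB.

13 dB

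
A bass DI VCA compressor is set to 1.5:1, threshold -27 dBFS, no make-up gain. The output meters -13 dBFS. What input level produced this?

That's 14 dB above the -27 dBFS threshold.
Input overshoot = R × output overshoot = 21 dB → input = -27 + 21 = -6 dBFS.

-6 dBFS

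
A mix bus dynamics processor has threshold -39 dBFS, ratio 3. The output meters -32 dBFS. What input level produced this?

Post-compression overshoot = -32 − (-39) = 7 dB.
Input overshoot = R × output overshoot = 21 dB → input = -39 + 21 = -18 dBFS.

-18 dBFS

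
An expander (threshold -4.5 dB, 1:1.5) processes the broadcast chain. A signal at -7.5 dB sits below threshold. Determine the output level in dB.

The input is 3 dB below the -4.5 dB threshold.
A 1:1.5 expander multiplies undershoot by 1.5: 3 × 1.5 = 4.5 dB below threshold.
Output = -4.5 − 4.5 = -9 dB.

-9 dB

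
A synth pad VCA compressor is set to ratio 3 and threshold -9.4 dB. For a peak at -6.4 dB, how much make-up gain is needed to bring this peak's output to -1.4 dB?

Overshoot 3 dB → 3/3 = 1 dB after compression, so the compressed level is -9.4 + 1 = -8.4 dB.
Make-up = target − compressed = -1.4 − (-8.4) = 7 dB.

7 dB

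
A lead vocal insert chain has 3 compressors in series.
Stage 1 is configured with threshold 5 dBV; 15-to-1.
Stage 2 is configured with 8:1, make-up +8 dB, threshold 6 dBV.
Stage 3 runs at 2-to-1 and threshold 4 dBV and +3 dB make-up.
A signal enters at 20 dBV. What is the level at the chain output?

Stage 1: 15 dB above 5 dBV, reduced 15:1 to 1 dB above → 6 dBV.
Stage 2: below threshold (6 ≤ 6); passes unchanged; make-up brings it to 14 dBV.
Stage 3: overshoot 10 dB → 10/2 = 5 dB → 9 dBV; +3 dB make-up → 12 dBV.

12 dBV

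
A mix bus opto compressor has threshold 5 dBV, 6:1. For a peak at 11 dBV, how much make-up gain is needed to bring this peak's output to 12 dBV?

6 dB

The peak compresses to 5 + 6/6 = 6 dBV.
To reach 12 dBV requires 12 − 6 = 6 dB of make-up.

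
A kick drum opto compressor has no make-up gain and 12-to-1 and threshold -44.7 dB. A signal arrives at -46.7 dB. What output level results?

-46.7 dB

-46.7 dB is 2 dB below the -44.7 dB threshold, so no gain reduction is applied.
Output = input = -46.7 dB.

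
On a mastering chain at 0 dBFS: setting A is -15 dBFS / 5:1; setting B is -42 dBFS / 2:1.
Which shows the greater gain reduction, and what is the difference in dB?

A: overshoot 15 dB → output overshoot 3 dB → GR 12 dB.
B: overshoot 42 dB → output overshoot 21 dB → GR 21 dB.
B reduces 9 dB more.

B, by 9 dB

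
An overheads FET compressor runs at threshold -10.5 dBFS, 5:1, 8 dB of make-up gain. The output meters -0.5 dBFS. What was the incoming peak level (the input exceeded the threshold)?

Stripping the +8 dB make-up gives -8.5 dBFS at the gain stage.
The compressed level sits -8.5 − (-10.5) = 2 dB over threshold.
Before 5:1 compression the overshoot was 2 × 5 = 10 dB, so input = -10.5 + 10 = -0.5 dBFS.

-0.5 dBFS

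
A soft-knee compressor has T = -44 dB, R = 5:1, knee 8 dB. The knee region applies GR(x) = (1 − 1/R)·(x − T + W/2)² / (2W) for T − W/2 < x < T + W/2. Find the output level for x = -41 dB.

-43.45 dB

x − T + W/2 = -41 − (-44) + 4 = 7.
GR = (1 − 1/5) × 7² / 16 = 0.8 × 49 / 16 = 2.45 dB.
Output = -41 − 2.45 = -43.45 dB.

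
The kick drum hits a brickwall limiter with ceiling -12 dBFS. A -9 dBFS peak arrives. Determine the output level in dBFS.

-12 dBFS

At ∞:1, everything above -12 dBFS is held at the ceiling.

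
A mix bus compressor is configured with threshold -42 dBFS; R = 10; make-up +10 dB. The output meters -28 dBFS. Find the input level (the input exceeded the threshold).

Remove make-up: -28 − 10 = -38 dBFS.
Post-compression overshoot = -38 − (-42) = 4 dB.
Undo the ratio: input overshoot = 4 × 10 = 40 dB, giving input = -2 dBFS.

-2 dBFS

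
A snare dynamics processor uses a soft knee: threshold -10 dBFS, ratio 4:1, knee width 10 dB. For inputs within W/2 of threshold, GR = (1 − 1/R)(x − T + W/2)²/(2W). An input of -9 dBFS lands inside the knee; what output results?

x − T + W/2 = -9 − (-10) + 5 = 6.
GR = (1 − 1/4) × 6² / 20 = 0.75 × 36 / 20 = 1.35 dB.
Output = -9 − 1.35 = -10.35 dBFS.

-10.35 dBFS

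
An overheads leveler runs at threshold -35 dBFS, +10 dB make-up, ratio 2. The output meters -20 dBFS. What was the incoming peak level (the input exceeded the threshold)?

Remove make-up: -20 − 10 = -30 dBFS.
Post-compression overshoot = -30 − (-35) = 5 dB.
Input overshoot = R × output overshoot = 10 dB → input = -35 + 10 = -25 dBFS.

-25 dBFS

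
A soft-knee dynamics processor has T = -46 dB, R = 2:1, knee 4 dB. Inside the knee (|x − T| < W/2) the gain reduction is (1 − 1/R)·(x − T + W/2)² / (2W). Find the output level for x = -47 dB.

-47.0625 dB

x − T + W/2 = -47 − (-46) + 2 = 1.
GR = (1 − 1/2) × 1² / 8 = 0.5 × 1 / 8 = 0.0625 dB.
Output = -47 − 0.0625 = -47.0625 dB.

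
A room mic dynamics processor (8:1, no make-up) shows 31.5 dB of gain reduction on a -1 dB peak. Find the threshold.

-37 dB

Let T be the threshold. Output overshoot = (input overshoot)/R, so -32.5 − T = (-1 − T)/8.
8·(-32.5 − T) = -1 − T → 7·T = -260 − (-1) = -259.
T = -259/7 = -37 dB.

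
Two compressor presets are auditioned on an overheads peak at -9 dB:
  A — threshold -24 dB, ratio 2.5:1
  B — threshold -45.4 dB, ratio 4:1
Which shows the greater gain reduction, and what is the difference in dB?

B, by 18.3 dB

A: 15 dB over, compressed to 6 dB over, so 9 dB of GR.
B: 36.4 dB over, compressed to 9.1 dB over, so 27.3 dB of GR.
Difference: 18.3 dB in favour of B.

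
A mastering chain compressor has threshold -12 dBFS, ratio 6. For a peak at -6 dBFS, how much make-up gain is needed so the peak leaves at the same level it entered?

5 dB

Without make-up, output = threshold + overshoot/6 = -12 + 1 = -11 dBFS.
Gap to target: 5 dB.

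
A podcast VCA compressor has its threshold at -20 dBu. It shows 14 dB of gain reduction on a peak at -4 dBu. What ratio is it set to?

8:1

Input overshoot = -4 − (-20) = 16 dB.
Output overshoot = 16 − 14 = 2 dB.
Ratio = input overshoot / output overshoot = 16 / 2 = 8.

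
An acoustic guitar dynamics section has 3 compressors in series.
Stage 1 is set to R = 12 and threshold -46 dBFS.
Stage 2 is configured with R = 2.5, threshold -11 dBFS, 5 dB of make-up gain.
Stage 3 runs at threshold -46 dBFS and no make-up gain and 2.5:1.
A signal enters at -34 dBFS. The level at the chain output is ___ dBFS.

-43.6 dBFS

Stage 1: -34 dBFS is 12 dB over -46 dBFS; at 12:1 that becomes 1 dB over, giving -45 dBFS.
Stage 2: -45 dBFS ≤ -11 dBFS, so stage 2 doesn't engage; make-up brings it to -40 dBFS.
Stage 3: -40 dBFS is 6 dB over -46 dBFS; at 2.5:1 that becomes 2.4 dB over, giving -43.6 dBFS.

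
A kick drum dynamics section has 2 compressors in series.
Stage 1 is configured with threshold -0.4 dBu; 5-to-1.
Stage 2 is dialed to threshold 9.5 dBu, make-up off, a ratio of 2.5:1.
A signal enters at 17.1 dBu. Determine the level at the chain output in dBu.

3.1 dBu

Stage 1: 17.5 dB above -0.4 dBu, reduced 5:1 to 3.5 dB above → 3.1 dBu.
Stage 2: below threshold (3.1 ≤ 9.5); passes unchanged; output 3.1 dBu.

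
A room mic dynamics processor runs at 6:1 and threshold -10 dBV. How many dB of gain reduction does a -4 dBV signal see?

Overshoot = -4 − (-10) = 6 dB.
At 6:1, output sits 6/6 = 1 dB above threshold.
So the signal is attenuated by 6 − 1 = 5 dB.

5 dB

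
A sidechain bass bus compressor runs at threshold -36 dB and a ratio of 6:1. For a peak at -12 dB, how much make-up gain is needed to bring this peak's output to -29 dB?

Overshoot 24 dB → 24/6 = 4 dB after compression, so the compressed level is -36 + 4 = -32 dB.
Make-up = target − compressed = -29 − (-32) = 3 dB.

3 dB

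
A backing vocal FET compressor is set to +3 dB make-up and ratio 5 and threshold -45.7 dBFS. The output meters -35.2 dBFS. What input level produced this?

-8.2 dBFS

Before make-up, the level was -35.2 − 3 = -38.2 dBFS.
That's 7.5 dB above the -45.7 dBFS threshold.
Undo the ratio: input overshoot = 7.5 × 5 = 37.5 dB, giving input = -8.2 dBFS.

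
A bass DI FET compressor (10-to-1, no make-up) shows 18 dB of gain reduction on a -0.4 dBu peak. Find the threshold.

-20.4 dBu

Let T be the threshold. Output overshoot = (input overshoot)/R, so -18.4 − T = (-0.4 − T)/10.
10·(-18.4 − T) = -0.4 − T → 9·T = -184 − (-0.4) = -183.6.
T = -183.6/9 = -20.4 dBu.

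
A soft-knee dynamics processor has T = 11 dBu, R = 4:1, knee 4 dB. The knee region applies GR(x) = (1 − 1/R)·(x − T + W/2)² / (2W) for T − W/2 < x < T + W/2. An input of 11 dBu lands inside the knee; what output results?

10.625 dBu

x − T + W/2 = 11 − 11 + 2 = 2.
GR = (1 − 1/4) × 2² / 8 = 0.75 × 4 / 8 = 0.375 dB.
Output = 11 − 0.375 = 10.625 dBu.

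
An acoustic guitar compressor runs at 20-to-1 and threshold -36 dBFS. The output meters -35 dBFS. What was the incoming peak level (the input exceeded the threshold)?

Post-compression overshoot = -35 − (-36) = 1 dB.
Undo the ratio: input overshoot = 1 × 20 = 20 dB, giving input = -16 dBFS.

-16 dBFS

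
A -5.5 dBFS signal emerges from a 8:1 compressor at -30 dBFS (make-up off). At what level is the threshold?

-33.5 dBFS

Input is 28 dB above T (since output overshoot × R = input overshoot: (-30 − T)·8 = -5.5 − T gives T = -33.5 dBFS).
Check: -33.5 + (-5.5 − (-33.5))/8 = -33.5 + 3.5 = -30 dBFS. ✓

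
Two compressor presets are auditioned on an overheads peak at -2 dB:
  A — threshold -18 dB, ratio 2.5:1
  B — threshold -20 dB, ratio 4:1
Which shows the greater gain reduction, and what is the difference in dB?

A: GR = 16 − 16/2.5 = 9.6 dB.
B: GR = 18 − 18/4 = 13.5 dB.
B applies 3.9 dB more gain reduction.

B, by 3.9 dB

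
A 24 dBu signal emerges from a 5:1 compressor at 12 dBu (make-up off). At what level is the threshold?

Input is 15 dB above T (since output overshoot × R = input overshoot: (12 − T)·5 = 24 − T gives T = 9 dBu).
Check: 9 + (24 − 9)/5 = 9 + 3 = 12 dBu. ✓

9 dBu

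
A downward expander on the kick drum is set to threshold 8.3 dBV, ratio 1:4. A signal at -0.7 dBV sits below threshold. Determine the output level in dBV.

-27.7 dBV

The input is 9 dB below the 8.3 dBV threshold.
A 1:4 expander multiplies undershoot by 4: 9 × 4 = 36 dB below threshold.
Output = 8.3 − 36 = -27.7 dBV.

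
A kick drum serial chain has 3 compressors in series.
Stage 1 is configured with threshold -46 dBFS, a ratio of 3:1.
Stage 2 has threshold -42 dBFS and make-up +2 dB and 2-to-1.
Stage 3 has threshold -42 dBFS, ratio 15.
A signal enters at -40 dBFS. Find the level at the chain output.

-42 dBFS

Stage 1: 6 dB above -46 dBFS, reduced 3:1 to 2 dB above → -44 dBFS.
Stage 2: -44 dBFS is at or below the -42 dBFS threshold — no compression; make-up brings it to -42 dBFS.
Stage 3: -42 dBFS is at or below the -42 dBFS threshold — no compression; output -42 dBFS.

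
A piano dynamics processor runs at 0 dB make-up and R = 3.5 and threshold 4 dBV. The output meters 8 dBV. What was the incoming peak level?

18 dBV

Post-compression overshoot = 8 − 4 = 4 dB.
Undo the ratio: input overshoot = 4 × 3.5 = 14 dB, giving input = 18 dBV.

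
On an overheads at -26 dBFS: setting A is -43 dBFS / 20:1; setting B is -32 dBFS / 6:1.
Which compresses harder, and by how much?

A, by 11.15 dB

A: overshoot 17 dB → output overshoot 0.85 dB → GR 16.15 dB.
B: overshoot 6 dB → output overshoot 1 dB → GR 5 dB.
A reduces 11.15 dB more.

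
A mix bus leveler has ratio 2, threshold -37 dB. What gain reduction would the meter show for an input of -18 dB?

9.5 dB

The signal is 19 dB above threshold.
A 2:1 ratio leaves 9.5 dB of that excess.
GR = overshoot in − overshoot out = 19 − 9.5 = 9.5 dB.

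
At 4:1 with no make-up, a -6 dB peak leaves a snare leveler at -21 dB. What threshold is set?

-26 dB

Let T be the threshold. Output overshoot = (input overshoot)/R, so -21 − T = (-6 − T)/4.
4·(-21 − T) = -6 − T → 3·T = -84 − (-6) = -78.
T = -78/3 = -26 dB.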